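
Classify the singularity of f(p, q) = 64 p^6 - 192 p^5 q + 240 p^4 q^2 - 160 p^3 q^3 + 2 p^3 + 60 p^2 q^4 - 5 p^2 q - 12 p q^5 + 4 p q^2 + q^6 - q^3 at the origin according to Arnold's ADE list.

The Hessian of f at 0 has rank 0. Corank 2; j^3 = (p - q)^2*(2*p - q) has shape L^2 M (L != M), so D-series; mu = 7 gives D_7.

D_7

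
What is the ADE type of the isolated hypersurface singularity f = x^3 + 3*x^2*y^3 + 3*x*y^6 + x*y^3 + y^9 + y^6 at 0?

The Hessian of f at 0 has rank 0. Corank 2; j^3 = x^3 is a perfect cube, so E-series; the 4-jet and mu = 7 give E_7.

E_7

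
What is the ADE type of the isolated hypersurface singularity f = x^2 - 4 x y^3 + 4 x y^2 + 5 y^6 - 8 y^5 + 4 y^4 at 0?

A_{5}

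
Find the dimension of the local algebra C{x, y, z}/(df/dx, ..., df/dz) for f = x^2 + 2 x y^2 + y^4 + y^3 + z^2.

The Hessian of f at 0 is [[2, 0, 0], [0, 0, 0], [0, 0, 2]] with rank 2, so corank 1. A Groebner basis of the Jacobian ideal J(f) in C{x,y,z} is {y^2, x, z}; counting standard monomials gives mu = 2. Corank 1: A-series; mu = 2 gives A_2.

2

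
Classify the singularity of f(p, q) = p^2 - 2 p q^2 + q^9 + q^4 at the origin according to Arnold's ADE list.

A_8

The Hessian of f at 0 is [[2, 0], [0, 0]] with rank 1, so corank 1. A Groebner basis of the Jacobian ideal J(f) in C{p,q} is {p^4, -p + q^2}; counting standard monomials gives mu = 8. Corank 1: A-series; mu = 8 gives A_8.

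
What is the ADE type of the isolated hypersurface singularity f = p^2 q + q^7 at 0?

D8

The Hessian of f at 0 has rank 0. Corank 2; j^3 = p^2*q has shape L^2 M (L != M), so D-series; mu = 8 gives D_8.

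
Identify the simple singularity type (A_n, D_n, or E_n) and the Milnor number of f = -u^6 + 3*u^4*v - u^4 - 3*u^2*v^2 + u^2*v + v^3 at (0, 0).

Type D_4, Milnor number mu = 4.

The Hessian of f at 0 has rank 0. Corank 2; j^3 = v*(u^2 + v^2) splits into three distinct lines over C (the quadratic factor has nonzero discriminant), so D_4.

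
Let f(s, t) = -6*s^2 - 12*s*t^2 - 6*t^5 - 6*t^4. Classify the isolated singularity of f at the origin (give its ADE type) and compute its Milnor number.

The Hessian of f at 0 has rank 1. Corank 1: A-series; mu = 4 gives A_4.

Type A4, Milnor number mu = 4.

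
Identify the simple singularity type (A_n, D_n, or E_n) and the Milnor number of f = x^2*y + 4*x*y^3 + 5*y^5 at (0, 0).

The Hessian of f at 0 has rank 0. Corank 2; j^3 = x^2*y has shape L^2 M (L != M), so D-series; mu = 6 gives D_6.

Type D6, Milnor number mu = 6.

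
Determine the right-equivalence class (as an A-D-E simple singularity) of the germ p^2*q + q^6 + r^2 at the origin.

D7

The Hessian of f at 0 is [[0, 0, 0], [0, 0, 0], [0, 0, 2]] with rank 1, so corank 2. A Groebner basis of the Jacobian ideal J(f) in C{p,q,r} is {p^2/6 + q^5, p^3, p*q, r}; counting standard monomials gives mu = 7. Corank 2; j^3 = p^2*q has shape L^2 M (L != M), so D-series; mu = 7 gives D_7.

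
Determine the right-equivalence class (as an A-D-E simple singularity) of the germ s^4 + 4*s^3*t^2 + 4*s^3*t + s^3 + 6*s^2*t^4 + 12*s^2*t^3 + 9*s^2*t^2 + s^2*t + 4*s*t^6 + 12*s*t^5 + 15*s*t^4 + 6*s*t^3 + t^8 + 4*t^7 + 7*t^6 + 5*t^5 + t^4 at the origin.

The Hessian of f at 0 is [[0, 0], [0, 0]] with rank 0, so corank 2. A Groebner basis of the Jacobian ideal J(f) in C{s,t} is {s*t^2, -s*t/3 + t^3, s^2 + 4*s*t/3}; counting standard monomials gives mu = 5. Corank 2; j^3 = s^2*(s + t) has shape L^2 M (L != M), so D-series; mu = 5 gives D_5.

D_{5}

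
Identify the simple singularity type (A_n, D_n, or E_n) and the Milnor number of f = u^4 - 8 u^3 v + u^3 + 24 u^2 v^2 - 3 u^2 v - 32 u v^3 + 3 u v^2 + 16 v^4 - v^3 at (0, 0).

Type E6, Milnor number mu = 6.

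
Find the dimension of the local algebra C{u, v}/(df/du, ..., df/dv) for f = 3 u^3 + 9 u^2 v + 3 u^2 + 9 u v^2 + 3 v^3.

2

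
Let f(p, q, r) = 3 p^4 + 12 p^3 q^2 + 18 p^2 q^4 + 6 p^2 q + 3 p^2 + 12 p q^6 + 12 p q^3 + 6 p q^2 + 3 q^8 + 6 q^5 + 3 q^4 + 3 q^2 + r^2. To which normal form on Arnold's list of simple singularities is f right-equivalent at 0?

A1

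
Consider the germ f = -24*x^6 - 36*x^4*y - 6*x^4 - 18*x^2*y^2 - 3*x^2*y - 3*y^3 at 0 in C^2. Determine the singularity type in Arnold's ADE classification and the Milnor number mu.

Type D_{4}, Milnor number mu = 4.

The Hessian of f at 0 has rank 0. Corank 2; j^3 = -3*y*(x^2 + y^2) splits into three distinct lines over C (the quadratic factor has nonzero discriminant), so D_4.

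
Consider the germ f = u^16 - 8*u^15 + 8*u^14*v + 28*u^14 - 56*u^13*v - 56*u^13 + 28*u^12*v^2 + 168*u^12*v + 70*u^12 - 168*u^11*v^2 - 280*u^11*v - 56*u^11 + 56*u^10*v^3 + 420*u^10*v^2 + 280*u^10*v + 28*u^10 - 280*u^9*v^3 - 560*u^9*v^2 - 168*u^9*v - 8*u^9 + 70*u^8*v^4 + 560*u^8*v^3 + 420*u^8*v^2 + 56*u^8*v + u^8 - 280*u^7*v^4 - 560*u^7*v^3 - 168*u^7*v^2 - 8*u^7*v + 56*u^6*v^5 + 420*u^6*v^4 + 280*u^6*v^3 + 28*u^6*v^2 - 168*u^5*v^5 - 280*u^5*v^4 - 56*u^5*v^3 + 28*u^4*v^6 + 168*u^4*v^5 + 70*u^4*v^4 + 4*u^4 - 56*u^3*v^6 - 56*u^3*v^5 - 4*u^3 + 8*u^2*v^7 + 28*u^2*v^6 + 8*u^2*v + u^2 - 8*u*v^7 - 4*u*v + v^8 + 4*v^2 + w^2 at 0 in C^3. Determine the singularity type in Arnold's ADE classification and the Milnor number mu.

Type A_7, Milnor number mu = 7.

The Hessian of f at 0 is [[2, -4, 0], [-4, 8, 0], [0, 0, 2]] with rank 2, so corank 1. A Groebner basis of the Jacobian ideal J(f) in C{u,v,w} is {u*v^3 - 3*u*v^2/2 + 5*u*v/16 - u/64 + 3*v^3/2 - v^2/2 + v/32, -7*u*v^2/4 + 7*u*v/16 - 3*u/128 + v^4 + 3*v^3/2 - 11*v^2/16 + 3*v/64, u^2 - u/2 + v, w}; counting standard monomials gives mu = 7. Corank 1: A-series; mu = 7 gives A_7.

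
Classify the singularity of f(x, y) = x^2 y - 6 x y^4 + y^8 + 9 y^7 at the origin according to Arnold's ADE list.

The Hessian of f at 0 has rank 0. Corank 2; j^3 = x^2*y has shape L^2 M (L != M), so D-series; mu = 9 gives D_9.

D_9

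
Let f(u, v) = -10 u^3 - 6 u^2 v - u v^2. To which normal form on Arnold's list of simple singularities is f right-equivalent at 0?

D_{4}

The Hessian of f at 0 is [[0, 0], [0, 0]] with rank 0, so corank 2. A Groebner basis of the Jacobian ideal J(f) in C{u,v} is {v^3, u^2 - v^2/6, u*v + v^2/2}; counting standard monomials gives mu = 4. Corank 2; j^3 = -u*(10*u^2 + 6*u*v + v^2) splits into three distinct lines over C (the quadratic factor has nonzero discriminant), so D_4.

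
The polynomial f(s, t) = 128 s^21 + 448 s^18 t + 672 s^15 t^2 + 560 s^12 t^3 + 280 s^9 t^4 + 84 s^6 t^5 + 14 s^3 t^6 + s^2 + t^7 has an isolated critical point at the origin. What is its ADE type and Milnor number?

Type A_{6}, Milnor number mu = 6.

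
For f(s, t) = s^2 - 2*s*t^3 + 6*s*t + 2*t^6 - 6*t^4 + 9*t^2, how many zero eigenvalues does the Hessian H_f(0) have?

Hessian at 0 has rank 1.

1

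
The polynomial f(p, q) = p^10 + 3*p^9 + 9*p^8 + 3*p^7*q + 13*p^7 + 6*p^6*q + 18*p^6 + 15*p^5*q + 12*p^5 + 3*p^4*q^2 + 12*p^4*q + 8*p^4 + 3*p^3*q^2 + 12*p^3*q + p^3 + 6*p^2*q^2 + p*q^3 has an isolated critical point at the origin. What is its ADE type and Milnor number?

The Hessian of f at 0 has rank 0. Corank 2; j^3 = p^3 is a perfect cube, so E-series; the 4-jet and mu = 7 give E_7.

Type E_7, Milnor number mu = 7.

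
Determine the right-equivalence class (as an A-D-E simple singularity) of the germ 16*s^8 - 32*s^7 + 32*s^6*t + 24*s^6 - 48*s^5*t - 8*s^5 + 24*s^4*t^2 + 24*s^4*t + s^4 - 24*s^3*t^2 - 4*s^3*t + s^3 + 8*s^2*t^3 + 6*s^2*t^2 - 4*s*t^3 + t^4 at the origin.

The Hessian of f at 0 has rank 0. Corank 2; j^3 = s^3 is a perfect cube, so E-series; the 4-jet and mu = 6 give E_6.

E_6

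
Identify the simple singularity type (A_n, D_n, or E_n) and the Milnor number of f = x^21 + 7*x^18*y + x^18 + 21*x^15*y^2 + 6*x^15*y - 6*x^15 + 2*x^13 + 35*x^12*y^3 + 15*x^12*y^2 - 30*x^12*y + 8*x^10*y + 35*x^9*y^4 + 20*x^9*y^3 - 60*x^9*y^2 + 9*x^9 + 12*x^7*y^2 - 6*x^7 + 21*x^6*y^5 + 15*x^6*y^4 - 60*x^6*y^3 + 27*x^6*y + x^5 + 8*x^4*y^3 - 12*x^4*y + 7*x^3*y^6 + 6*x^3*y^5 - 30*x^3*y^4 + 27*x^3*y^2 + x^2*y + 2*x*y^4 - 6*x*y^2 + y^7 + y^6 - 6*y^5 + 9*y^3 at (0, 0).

Type D_{7}, Milnor number mu = 7.

The Hessian of f at 0 is [[0, 0], [0, 0]] with rank 0, so corank 2. A Groebner basis of the Jacobian ideal J(f) in C{x,y} is {-x*y/80 + y^4 + 3*y^2/80, x^3 + 360*x^2 - 2160*x*y - 27*y^3 + 3240*y^2, x^2*y + 80*x^2 - 480*x*y - 9*y^3 + 720*y^2, 40*x^2/3 + x*y^2 - 80*x*y - 3*y^3 + 120*y^2}; counting standard monomials gives mu = 7. Corank 2; j^3 = y*(x - 3*y)^2 has shape L^2 M (L != M), so D-series; mu = 7 gives D_7.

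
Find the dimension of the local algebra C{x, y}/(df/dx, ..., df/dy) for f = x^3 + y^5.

8

The Hessian of f at 0 has rank 0. Corank 2; j^3 = x^3 is a perfect cube, so E-series; the 5-jet and mu = 8 give E_8.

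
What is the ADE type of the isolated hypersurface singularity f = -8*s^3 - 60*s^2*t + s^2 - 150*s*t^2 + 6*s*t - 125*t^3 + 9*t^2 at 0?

A2

The Hessian of f at 0 is [[2, 6], [6, 18]] with rank 1, so corank 1. A Groebner basis of the Jacobian ideal J(f) in C{s,t} is {t^2, s + 3*t}; counting standard monomials gives mu = 2. Corank 1: A-series; mu = 2 gives A_2.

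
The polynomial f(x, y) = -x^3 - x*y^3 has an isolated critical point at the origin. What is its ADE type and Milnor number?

The Hessian of f at 0 is [[0, 0], [0, 0]] with rank 0, so corank 2. A Groebner basis of the Jacobian ideal J(f) in C{x,y} is {x^3, x*y^2, 3*x^2 + y^3}; counting standard monomials gives mu = 7. Corank 2; j^3 = -x^3 is a perfect cube, so E-series; the 4-jet and mu = 7 give E_7.

Type E_{7}, Milnor number mu = 7.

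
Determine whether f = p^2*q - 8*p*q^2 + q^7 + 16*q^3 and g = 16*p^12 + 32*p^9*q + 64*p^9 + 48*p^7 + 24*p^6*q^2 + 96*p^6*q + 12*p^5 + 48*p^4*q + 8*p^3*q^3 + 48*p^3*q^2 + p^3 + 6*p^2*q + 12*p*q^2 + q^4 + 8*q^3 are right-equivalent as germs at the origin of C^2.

No.

The Hessian of f at 0 has rank 0. Corank 2; j^3 = q*(p - 4*q)^2 has shape L^2 M (L != M), so D-series; mu = 8 gives D_8. The Hessian of g at 0 has rank 0. Corank 2; j^3 = (p + 2*q)^3 is a perfect cube, so E-series; the 4-jet and mu = 6 give E_6. f is D_8 but g is E_6, hence not right-equivalent.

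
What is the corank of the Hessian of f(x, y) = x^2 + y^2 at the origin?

0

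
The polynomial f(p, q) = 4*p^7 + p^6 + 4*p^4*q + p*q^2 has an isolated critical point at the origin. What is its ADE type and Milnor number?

Type D_{7}, Milnor number mu = 7.

The Hessian of f at 0 has rank 0. Corank 2; j^3 = p*q^2 has shape L^2 M (L != M), so D-series; mu = 7 gives D_7.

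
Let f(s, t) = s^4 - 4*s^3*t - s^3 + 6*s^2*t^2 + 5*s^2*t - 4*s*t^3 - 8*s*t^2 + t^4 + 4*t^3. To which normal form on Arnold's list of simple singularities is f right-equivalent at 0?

D5

The Hessian of f at 0 has rank 0. Corank 2; j^3 = -(s - 2*t)^2*(s - t) has shape L^2 M (L != M), so D-series; mu = 5 gives D_5.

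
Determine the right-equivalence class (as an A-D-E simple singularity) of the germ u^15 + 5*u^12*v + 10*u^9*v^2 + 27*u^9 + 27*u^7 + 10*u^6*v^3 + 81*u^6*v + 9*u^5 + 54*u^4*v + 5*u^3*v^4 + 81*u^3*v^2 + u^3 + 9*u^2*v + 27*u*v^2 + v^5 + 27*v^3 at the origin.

E_{8}

The Hessian of f at 0 is [[0, 0], [0, 0]] with rank 0, so corank 2. A Groebner basis of the Jacobian ideal J(f) in C{u,v} is {-u^2/162 + u*v^3 - u*v/27 - v^2/18, v^4, u^3 - 27*u*v^2 - 54*v^3, u^2*v + 6*u*v^2 + 9*v^3}; counting standard monomials gives mu = 8. Corank 2; j^3 = (u + 3*v)^3 is a perfect cube, so E-series; the 5-jet and mu = 8 give E_8.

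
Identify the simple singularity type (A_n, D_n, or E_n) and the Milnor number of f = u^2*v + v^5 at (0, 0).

The Hessian of f at 0 is [[0, 0], [0, 0]] with rank 0, so corank 2. A Groebner basis of the Jacobian ideal J(f) in C{u,v} is {u^2/5 + v^4, u^3, u*v}; counting standard monomials gives mu = 6. Corank 2; j^3 = u^2*v has shape L^2 M (L != M), so D-series; mu = 6 gives D_6.

Type D_6, Milnor number mu = 6.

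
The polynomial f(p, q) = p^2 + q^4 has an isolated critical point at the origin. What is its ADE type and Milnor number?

The Hessian of f at 0 has rank 1. Corank 1: A-series; mu = 3 gives A_3.

Type A_{3}, Milnor number mu = 3.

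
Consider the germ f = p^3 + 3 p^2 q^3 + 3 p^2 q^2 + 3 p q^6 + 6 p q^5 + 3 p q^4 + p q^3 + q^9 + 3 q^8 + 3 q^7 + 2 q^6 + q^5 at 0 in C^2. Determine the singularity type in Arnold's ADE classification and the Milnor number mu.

Type E_{7}, Milnor number mu = 7.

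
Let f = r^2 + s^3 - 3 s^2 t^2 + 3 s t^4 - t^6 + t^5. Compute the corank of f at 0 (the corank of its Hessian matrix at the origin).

2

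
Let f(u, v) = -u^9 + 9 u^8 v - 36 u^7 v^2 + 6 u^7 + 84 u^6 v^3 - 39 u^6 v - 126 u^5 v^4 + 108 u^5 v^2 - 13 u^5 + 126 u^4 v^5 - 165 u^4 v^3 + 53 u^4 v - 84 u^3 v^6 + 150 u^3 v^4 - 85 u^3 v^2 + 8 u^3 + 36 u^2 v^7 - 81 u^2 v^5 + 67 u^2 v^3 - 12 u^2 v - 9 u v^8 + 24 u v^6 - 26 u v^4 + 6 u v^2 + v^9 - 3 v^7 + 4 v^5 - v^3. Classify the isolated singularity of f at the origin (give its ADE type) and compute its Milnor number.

Type E_8, Milnor number mu = 8.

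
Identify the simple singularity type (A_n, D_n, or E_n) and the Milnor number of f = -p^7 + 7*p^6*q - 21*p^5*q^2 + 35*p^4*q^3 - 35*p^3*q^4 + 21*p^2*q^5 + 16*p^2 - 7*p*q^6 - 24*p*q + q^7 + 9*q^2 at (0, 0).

Type A_6, Milnor number mu = 6.

The Hessian of f at 0 is [[32, -24], [-24, 18]] with rank 1, so corank 1. A Groebner basis of the Jacobian ideal J(f) in C{p,q} is {q^6, p - 3*q/4}; counting standard monomials gives mu = 6. Corank 1: A-series; mu = 6 gives A_6.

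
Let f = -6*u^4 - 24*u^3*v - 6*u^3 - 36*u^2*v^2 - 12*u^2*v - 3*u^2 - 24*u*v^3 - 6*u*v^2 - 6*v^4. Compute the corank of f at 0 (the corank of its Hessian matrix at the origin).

Hessian at 0 has rank 1.

1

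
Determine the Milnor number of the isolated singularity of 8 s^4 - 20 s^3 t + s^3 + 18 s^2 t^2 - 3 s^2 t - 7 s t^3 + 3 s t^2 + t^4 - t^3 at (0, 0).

7

The Hessian of f at 0 has rank 0. Corank 2; j^3 = (s - t)^3 is a perfect cube, so E-series; the 4-jet and mu = 7 give E_7.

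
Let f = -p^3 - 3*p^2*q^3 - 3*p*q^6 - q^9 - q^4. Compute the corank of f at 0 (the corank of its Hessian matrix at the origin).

2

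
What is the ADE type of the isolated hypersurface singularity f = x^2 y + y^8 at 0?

The Hessian of f at 0 has rank 0. Corank 2; j^3 = x^2*y has shape L^2 M (L != M), so D-series; mu = 9 gives D_9.

D_{9}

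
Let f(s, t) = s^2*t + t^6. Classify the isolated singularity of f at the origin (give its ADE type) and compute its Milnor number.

The Hessian of f at 0 has rank 0. Corank 2; j^3 = s^2*t has shape L^2 M (L != M), so D-series; mu = 7 gives D_7.

Type D_7, Milnor number mu = 7.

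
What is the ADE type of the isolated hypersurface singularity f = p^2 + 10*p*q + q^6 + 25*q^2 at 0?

The Hessian of f at 0 has rank 1. Corank 1: A-series; mu = 5 gives A_5.

A5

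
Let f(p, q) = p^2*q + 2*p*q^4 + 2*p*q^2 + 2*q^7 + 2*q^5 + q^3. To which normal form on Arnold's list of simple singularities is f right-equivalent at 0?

D_{8}

The Hessian of f at 0 has rank 0. Corank 2; j^3 = q*(p + q)^2 has shape L^2 M (L != M), so D-series; mu = 8 gives D_8.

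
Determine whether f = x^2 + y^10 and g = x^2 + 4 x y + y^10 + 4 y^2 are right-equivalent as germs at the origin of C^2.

Yes.

The Hessian of f at 0 is [[2, 0], [0, 0]] with rank 1, so corank 1. A Groebner basis of the Jacobian ideal J(f) in C{x,y} is {y^9, x}; counting standard monomials gives mu = 9. Corank 1: A-series; mu = 9 gives A_9. The Hessian of g at 0 is [[2, 4], [4, 8]] with rank 1, so corank 1. A Groebner basis of the Jacobian ideal J(g) in C{x,y} is {y^9, x + 2*y}; counting standard monomials gives mu = 9. Corank 1: A-series; mu = 9 gives A_9. Both have type A_9, hence right-equivalent.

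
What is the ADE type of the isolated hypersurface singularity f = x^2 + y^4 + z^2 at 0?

The Hessian of f at 0 has rank 2. Corank 1: A-series; mu = 3 gives A_3.

A_{3}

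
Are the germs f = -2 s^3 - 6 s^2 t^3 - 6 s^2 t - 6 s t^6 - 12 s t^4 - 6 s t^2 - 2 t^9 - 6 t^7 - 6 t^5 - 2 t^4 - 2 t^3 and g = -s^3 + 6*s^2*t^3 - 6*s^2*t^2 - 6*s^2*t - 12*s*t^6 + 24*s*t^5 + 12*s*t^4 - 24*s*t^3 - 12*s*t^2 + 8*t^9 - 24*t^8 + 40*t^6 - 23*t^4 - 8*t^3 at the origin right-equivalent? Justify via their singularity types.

Yes.

The Hessian of f at 0 has rank 0. Corank 2; j^3 = -2*(s + t)^3 is a perfect cube, so E-series; the 4-jet and mu = 6 give E_6. The Hessian of g at 0 has rank 0. Corank 2; j^3 = -(s + 2*t)^3 is a perfect cube, so E-series; the 4-jet and mu = 6 give E_6. Both have type E_6, hence right-equivalent.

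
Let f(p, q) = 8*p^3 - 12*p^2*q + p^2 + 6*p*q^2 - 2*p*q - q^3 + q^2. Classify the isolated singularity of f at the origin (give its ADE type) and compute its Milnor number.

Type A_2, Milnor number mu = 2.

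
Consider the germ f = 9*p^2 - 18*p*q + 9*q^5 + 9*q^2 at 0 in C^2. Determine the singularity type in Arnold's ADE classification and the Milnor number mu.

Type A_4, Milnor number mu = 4.

The Hessian of f at 0 is [[18, -18], [-18, 18]] with rank 1, so corank 1. A Groebner basis of the Jacobian ideal J(f) in C{p,q} is {q^4, p - q}; counting standard monomials gives mu = 4. Corank 1: A-series; mu = 4 gives A_4.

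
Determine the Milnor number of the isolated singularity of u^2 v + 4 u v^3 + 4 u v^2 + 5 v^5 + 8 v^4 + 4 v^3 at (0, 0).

6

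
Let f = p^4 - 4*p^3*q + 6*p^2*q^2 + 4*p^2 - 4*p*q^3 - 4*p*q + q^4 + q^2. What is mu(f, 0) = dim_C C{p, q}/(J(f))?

The Hessian of f at 0 has rank 1. Corank 1: A-series; mu = 3 gives A_3.

3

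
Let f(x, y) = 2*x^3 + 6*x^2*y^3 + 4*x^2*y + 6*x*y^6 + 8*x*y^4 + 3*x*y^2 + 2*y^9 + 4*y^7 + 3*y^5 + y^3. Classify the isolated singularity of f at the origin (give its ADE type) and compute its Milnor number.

Type D4, Milnor number mu = 4.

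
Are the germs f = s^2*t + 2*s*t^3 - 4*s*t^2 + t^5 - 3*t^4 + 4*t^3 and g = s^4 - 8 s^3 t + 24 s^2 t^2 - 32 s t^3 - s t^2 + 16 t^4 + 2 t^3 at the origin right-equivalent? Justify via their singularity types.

Yes.

The Hessian of f at 0 is [[0, 0], [0, 0]] with rank 0, so corank 2. A Groebner basis of the Jacobian ideal J(f) in C{s,t} is {s*t^2 + 2*s*t - 4*t^2, s*t + t^3 - 2*t^2, s^2 - 8*s*t + 12*t^2}; counting standard monomials gives mu = 5. Corank 2; j^3 = t*(s - 2*t)^2 has shape L^2 M (L != M), so D-series; mu = 5 gives D_5. The Hessian of g at 0 is [[0, 0], [0, 0]] with rank 0, so corank 2. A Groebner basis of the Jacobian ideal J(g) in C{s,t} is {s^3 - t^2/4, t^3, s*t - 2*t^2}; counting standard monomials gives mu = 5. Corank 2; j^3 = -t^2*(s - 2*t) has shape L^2 M (L != M), so D-series; mu = 5 gives D_5. Both have type D_5, hence right-equivalent.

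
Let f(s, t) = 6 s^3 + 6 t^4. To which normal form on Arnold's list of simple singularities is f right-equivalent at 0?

E_{6}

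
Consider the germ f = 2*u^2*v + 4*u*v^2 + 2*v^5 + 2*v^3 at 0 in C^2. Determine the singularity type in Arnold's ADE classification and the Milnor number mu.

The Hessian of f at 0 has rank 0. Corank 2; j^3 = 2*v*(u + v)^2 has shape L^2 M (L != M), so D-series; mu = 6 gives D_6.

Type D6, Milnor number mu = 6.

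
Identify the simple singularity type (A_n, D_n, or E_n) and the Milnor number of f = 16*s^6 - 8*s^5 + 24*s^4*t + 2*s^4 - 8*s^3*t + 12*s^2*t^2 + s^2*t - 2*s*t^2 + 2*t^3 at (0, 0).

Type D_4, Milnor number mu = 4.

The Hessian of f at 0 has rank 0. Corank 2; j^3 = t*(s^2 - 2*s*t + 2*t^2) splits into three distinct lines over C (the quadratic factor has nonzero discriminant), so D_4.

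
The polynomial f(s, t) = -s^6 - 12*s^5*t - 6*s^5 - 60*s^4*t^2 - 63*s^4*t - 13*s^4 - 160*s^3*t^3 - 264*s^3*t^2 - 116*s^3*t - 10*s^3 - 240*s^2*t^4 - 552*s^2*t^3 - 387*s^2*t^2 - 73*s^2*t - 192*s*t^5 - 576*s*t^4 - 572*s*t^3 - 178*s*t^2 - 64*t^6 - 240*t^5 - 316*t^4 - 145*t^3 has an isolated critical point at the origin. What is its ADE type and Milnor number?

The Hessian of f at 0 is [[0, 0], [0, 0]] with rank 0, so corank 2. A Groebner basis of the Jacobian ideal J(f) in C{s,t} is {t^3, s^2 - 71*t^2/11, s*t + 28*t^2/11}; counting standard monomials gives mu = 4. Corank 2; j^3 = -(2*s + 5*t)*(5*s^2 + 24*s*t + 29*t^2) splits into three distinct lines over C (the quadratic factor has nonzero discriminant), so D_4.

Type D4, Milnor number mu = 4.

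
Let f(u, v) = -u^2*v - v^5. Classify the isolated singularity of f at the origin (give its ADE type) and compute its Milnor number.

Type D_{6}, Milnor number mu = 6.

The Hessian of f at 0 is [[0, 0], [0, 0]] with rank 0, so corank 2. A Groebner basis of the Jacobian ideal J(f) in C{u,v} is {u^2/5 + v^4, u^3, u*v}; counting standard monomials gives mu = 6. Corank 2; j^3 = -u^2*v has shape L^2 M (L != M), so D-series; mu = 6 gives D_6.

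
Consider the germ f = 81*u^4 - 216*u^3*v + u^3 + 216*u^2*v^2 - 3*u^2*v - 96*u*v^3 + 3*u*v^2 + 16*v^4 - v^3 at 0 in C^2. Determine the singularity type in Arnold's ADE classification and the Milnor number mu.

Type E6, Milnor number mu = 6.

The Hessian of f at 0 has rank 0. Corank 2; j^3 = (u - v)^3 is a perfect cube, so E-series; the 4-jet and mu = 6 give E_6.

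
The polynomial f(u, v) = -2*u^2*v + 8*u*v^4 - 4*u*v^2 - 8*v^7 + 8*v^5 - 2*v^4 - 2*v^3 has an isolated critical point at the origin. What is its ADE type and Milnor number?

Type D_{5}, Milnor number mu = 5.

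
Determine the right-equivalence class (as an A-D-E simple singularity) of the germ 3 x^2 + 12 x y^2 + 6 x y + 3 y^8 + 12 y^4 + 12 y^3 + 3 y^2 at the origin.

The Hessian of f at 0 is [[6, 6], [6, 6]] with rank 1, so corank 1. A Groebner basis of the Jacobian ideal J(f) in C{x,y} is {x^4 + 3*x^3 + 7*x^2*y - 11*x^2/4 - 7*x*y/2 + 3*x/8 + 3*y/8, x^3*y - 3*x^3/2 - 3*x^2*y + x^2 + 5*x*y/4 - x/8 - y/8, x/2 + y^2 + y/2}; counting standard monomials gives mu = 7. Corank 1: A-series; mu = 7 gives A_7.

A_{7}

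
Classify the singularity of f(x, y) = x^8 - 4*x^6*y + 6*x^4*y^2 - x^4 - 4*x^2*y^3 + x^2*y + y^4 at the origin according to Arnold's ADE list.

The Hessian of f at 0 is [[0, 0], [0, 0]] with rank 0, so corank 2. A Groebner basis of the Jacobian ideal J(f) in C{x,y} is {x^3, x^2/4 + y^3, x*y}; counting standard monomials gives mu = 5. Corank 2; j^3 = x^2*y has shape L^2 M (L != M), so D-series; mu = 5 gives D_5.

D5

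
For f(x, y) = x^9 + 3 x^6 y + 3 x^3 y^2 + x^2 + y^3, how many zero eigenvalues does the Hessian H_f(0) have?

Hessian at 0 has rank 1.

1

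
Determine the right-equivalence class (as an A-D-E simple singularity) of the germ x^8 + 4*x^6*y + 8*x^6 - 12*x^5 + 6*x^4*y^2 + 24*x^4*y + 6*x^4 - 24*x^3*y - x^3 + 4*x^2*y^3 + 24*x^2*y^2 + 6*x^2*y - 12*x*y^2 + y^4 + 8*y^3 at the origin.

The Hessian of f at 0 has rank 0. Corank 2; j^3 = -(x - 2*y)^3 is a perfect cube, so E-series; the 4-jet and mu = 6 give E_6.

E_{6}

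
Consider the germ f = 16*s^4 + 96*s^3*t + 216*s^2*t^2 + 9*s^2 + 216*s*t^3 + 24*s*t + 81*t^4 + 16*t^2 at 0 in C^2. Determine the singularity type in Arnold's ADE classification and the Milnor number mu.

The Hessian of f at 0 has rank 1. Corank 1: A-series; mu = 3 gives A_3.

Type A_3, Milnor number mu = 3.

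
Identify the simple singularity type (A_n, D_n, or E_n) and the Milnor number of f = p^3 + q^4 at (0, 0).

The Hessian of f at 0 has rank 0. Corank 2; j^3 = p^3 is a perfect cube, so E-series; the 4-jet and mu = 6 give E_6.

Type E_6, Milnor number mu = 6.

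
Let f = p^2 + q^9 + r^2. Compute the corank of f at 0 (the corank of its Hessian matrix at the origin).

Hessian at 0 has rank 2.

1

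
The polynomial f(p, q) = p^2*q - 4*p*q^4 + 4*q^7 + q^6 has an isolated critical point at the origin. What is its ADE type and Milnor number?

Type D_{7}, Milnor number mu = 7.

The Hessian of f at 0 has rank 0. Corank 2; j^3 = p^2*q has shape L^2 M (L != M), so D-series; mu = 7 gives D_7.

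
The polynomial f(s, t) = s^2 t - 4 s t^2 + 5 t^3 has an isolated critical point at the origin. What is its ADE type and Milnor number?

The Hessian of f at 0 has rank 0. Corank 2; j^3 = t*(s^2 - 4*s*t + 5*t^2) splits into three distinct lines over C (the quadratic factor has nonzero discriminant), so D_4.

Type D4, Milnor number mu = 4.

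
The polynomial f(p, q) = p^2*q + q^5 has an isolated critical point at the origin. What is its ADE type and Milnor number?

Type D_{6}, Milnor number mu = 6.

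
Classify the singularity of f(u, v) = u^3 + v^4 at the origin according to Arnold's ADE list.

E_6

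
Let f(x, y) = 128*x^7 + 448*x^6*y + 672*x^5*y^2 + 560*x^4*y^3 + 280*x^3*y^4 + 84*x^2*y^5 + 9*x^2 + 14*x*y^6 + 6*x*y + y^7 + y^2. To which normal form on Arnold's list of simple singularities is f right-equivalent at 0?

The Hessian of f at 0 has rank 1. Corank 1: A-series; mu = 6 gives A_6.

A_6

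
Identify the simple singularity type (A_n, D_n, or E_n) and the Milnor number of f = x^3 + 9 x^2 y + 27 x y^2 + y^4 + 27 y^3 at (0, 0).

The Hessian of f at 0 is [[0, 0], [0, 0]] with rank 0, so corank 2. A Groebner basis of the Jacobian ideal J(f) in C{x,y} is {y^3, x^2 + 6*x*y + 9*y^2}; counting standard monomials gives mu = 6. Corank 2; j^3 = (x + 3*y)^3 is a perfect cube, so E-series; the 4-jet and mu = 6 give E_6.

Type E6, Milnor number mu = 6.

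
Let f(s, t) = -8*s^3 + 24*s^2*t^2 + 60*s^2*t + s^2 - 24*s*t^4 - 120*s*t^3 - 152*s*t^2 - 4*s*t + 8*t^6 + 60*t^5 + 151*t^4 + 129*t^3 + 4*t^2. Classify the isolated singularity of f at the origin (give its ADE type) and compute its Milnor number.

Type A2, Milnor number mu = 2.

The Hessian of f at 0 is [[2, -4], [-4, 8]] with rank 1, so corank 1. A Groebner basis of the Jacobian ideal J(f) in C{s,t} is {t^2, s - 2*t}; counting standard monomials gives mu = 2. Corank 1: A-series; mu = 2 gives A_2.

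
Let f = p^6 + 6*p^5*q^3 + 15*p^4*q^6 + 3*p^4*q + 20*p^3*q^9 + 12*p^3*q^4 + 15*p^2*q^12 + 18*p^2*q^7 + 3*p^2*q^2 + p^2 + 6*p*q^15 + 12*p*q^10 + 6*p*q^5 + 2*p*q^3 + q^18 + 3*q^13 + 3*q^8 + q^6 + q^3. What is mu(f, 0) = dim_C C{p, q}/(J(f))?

The Hessian of f at 0 has rank 1. Corank 1: A-series; mu = 2 gives A_2.

2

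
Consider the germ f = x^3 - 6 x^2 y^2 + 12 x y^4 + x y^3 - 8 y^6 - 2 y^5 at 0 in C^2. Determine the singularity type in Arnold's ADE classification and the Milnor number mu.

The Hessian of f at 0 is [[0, 0], [0, 0]] with rank 0, so corank 2. A Groebner basis of the Jacobian ideal J(f) in C{x,y} is {-x^2/4 + y^4 - y^3/12, x^3, x^2*y + x^2/12 + y^3/36, -x^2/2 + x*y^2 - y^3/6}; counting standard monomials gives mu = 7. Corank 2; j^3 = x^3 is a perfect cube, so E-series; the 4-jet and mu = 7 give E_7.

Type E7, Milnor number mu = 7.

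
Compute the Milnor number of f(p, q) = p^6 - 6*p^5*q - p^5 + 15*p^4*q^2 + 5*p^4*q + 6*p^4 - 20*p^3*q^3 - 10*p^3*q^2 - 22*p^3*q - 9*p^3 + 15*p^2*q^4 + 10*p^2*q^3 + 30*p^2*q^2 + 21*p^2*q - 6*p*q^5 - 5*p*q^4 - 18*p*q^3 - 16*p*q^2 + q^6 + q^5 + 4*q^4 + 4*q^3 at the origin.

7

The Hessian of f at 0 has rank 0. Corank 2; j^3 = -(p - q)*(3*p - 2*q)^2 has shape L^2 M (L != M), so D-series; mu = 7 gives D_7.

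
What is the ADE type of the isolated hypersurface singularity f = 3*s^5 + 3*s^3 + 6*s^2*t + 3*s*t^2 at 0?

The Hessian of f at 0 has rank 0. Corank 2; j^3 = 3*s*(s + t)^2 has shape L^2 M (L != M), so D-series; mu = 6 gives D_6.

D6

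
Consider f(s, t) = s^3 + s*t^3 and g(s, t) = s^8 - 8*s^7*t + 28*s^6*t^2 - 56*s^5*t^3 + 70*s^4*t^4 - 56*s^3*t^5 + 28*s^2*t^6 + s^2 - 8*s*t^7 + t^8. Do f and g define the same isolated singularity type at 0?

No.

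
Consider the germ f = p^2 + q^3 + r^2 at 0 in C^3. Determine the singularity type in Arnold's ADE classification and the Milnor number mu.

The Hessian of f at 0 has rank 2. Corank 1: A-series; mu = 2 gives A_2.

Type A_{2}, Milnor number mu = 2.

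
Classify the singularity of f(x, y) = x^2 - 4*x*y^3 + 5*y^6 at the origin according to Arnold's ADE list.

The Hessian of f at 0 is [[2, 0], [0, 0]] with rank 1, so corank 1. A Groebner basis of the Jacobian ideal J(f) in C{x,y} is {x*y^2, -x/2 + y^3, x^2}; counting standard monomials gives mu = 5. Corank 1: A-series; mu = 5 gives A_5.

A_{5}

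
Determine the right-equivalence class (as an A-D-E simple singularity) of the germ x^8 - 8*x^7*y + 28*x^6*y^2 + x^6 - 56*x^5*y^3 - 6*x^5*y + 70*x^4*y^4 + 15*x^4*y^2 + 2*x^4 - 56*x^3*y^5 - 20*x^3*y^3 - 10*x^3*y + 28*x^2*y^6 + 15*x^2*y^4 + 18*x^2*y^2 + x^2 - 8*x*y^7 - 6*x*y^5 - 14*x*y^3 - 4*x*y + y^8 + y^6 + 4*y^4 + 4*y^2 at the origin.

A_7

The Hessian of f at 0 is [[2, -4], [-4, 8]] with rank 1, so corank 1. A Groebner basis of the Jacobian ideal J(f) in C{x,y} is {-3*x^2 + 13*x*y + y^4 - 14*y^2, x^3 + 4*x - 4*y^3 - 8*y, x^2*y + 4*x/3 - 8*y^3/3 - 8*y/3, x*y^2 + x/3 - 5*y^3/3 - 2*y/3}; counting standard monomials gives mu = 7. Corank 1: A-series; mu = 7 gives A_7.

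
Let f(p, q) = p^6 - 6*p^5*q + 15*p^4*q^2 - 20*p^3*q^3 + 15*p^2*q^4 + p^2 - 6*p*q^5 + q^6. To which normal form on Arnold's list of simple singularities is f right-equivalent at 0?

The Hessian of f at 0 is [[2, 0], [0, 0]] with rank 1, so corank 1. A Groebner basis of the Jacobian ideal J(f) in C{p,q} is {q^5, p}; counting standard monomials gives mu = 5. Corank 1: A-series; mu = 5 gives A_5.

A_5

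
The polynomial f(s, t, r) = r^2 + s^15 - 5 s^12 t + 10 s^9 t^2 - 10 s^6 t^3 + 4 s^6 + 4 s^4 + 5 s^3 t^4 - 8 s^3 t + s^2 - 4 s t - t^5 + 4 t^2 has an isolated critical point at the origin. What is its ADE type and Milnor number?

The Hessian of f at 0 has rank 2. Corank 1: A-series; mu = 4 gives A_4.

Type A4, Milnor number mu = 4.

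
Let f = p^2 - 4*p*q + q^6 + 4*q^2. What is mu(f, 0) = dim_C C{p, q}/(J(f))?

The Hessian of f at 0 has rank 1. Corank 1: A-series; mu = 5 gives A_5.

5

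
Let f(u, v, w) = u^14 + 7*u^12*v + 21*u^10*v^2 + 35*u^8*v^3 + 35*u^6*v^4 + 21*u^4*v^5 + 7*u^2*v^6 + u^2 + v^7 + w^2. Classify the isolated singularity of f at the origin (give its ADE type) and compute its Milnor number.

The Hessian of f at 0 is [[2, 0, 0], [0, 0, 0], [0, 0, 2]] with rank 2, so corank 1. A Groebner basis of the Jacobian ideal J(f) in C{u,v,w} is {v^6, u, w}; counting standard monomials gives mu = 6. Corank 1: A-series; mu = 6 gives A_6.

Type A_{6}, Milnor number mu = 6.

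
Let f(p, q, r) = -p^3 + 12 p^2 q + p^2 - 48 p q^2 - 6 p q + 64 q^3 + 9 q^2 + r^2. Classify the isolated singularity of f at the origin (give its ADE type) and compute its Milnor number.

The Hessian of f at 0 has rank 2. Corank 1: A-series; mu = 2 gives A_2.

Type A_2, Milnor number mu = 2.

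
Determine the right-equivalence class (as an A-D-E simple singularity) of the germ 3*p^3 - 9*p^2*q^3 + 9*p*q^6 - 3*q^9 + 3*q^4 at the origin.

E6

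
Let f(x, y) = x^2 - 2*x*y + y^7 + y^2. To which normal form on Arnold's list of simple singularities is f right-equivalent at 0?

A_6

The Hessian of f at 0 is [[2, -2], [-2, 2]] with rank 1, so corank 1. A Groebner basis of the Jacobian ideal J(f) in C{x,y} is {y^6, x - y}; counting standard monomials gives mu = 6. Corank 1: A-series; mu = 6 gives A_6.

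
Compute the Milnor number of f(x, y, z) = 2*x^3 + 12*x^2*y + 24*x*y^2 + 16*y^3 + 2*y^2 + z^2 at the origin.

The Hessian of f at 0 has rank 2. Corank 1: A-series; mu = 2 gives A_2.

2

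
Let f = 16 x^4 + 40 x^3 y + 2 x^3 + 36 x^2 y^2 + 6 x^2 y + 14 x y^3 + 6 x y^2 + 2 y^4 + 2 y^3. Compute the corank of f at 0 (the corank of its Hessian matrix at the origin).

2

The Hessian at 0 is [[0, 0], [0, 0]] of rank 0; hence corank 2.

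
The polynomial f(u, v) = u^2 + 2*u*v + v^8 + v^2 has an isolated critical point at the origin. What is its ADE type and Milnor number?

Type A_7, Milnor number mu = 7.

The Hessian of f at 0 is [[2, 2], [2, 2]] with rank 1, so corank 1. A Groebner basis of the Jacobian ideal J(f) in C{u,v} is {v^7, u + v}; counting standard monomials gives mu = 7. Corank 1: A-series; mu = 7 gives A_7.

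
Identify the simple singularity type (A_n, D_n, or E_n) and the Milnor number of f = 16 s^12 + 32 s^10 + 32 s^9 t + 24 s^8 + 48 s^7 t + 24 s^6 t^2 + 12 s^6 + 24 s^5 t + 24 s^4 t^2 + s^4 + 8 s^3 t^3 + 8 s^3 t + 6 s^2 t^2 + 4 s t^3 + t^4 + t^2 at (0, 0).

Type A3, Milnor number mu = 3.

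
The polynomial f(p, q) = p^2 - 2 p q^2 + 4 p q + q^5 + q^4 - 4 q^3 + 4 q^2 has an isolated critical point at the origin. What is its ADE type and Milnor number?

Type A_4, Milnor number mu = 4.

The Hessian of f at 0 has rank 1. Corank 1: A-series; mu = 4 gives A_4.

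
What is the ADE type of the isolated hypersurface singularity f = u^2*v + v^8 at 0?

The Hessian of f at 0 has rank 0. Corank 2; j^3 = u^2*v has shape L^2 M (L != M), so D-series; mu = 9 gives D_9.

D_9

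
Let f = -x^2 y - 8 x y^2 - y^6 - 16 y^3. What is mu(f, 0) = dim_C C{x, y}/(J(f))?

7

The Hessian of f at 0 has rank 0. Corank 2; j^3 = -y*(x + 4*y)^2 has shape L^2 M (L != M), so D-series; mu = 7 gives D_7.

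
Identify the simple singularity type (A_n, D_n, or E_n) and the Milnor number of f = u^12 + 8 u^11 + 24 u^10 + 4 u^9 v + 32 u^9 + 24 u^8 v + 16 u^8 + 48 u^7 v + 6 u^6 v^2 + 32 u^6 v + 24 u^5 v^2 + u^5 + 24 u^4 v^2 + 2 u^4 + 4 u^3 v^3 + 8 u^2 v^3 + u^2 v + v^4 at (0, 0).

The Hessian of f at 0 has rank 0. Corank 2; j^3 = u^2*v has shape L^2 M (L != M), so D-series; mu = 5 gives D_5.

Type D_{5}, Milnor number mu = 5.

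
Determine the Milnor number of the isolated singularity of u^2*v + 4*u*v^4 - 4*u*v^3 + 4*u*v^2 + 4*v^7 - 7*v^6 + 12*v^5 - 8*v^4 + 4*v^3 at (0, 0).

7

The Hessian of f at 0 has rank 0. Corank 2; j^3 = v*(u + 2*v)^2 has shape L^2 M (L != M), so D-series; mu = 7 gives D_7.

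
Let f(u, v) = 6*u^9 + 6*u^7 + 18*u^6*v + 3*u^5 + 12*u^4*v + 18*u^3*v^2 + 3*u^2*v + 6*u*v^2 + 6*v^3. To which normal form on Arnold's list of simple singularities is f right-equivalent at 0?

D4

The Hessian of f at 0 is [[0, 0], [0, 0]] with rank 0, so corank 2. A Groebner basis of the Jacobian ideal J(f) in C{u,v} is {v^3, u^2 + 2*v^2, u*v + v^2}; counting standard monomials gives mu = 4. Corank 2; j^3 = 3*v*(u^2 + 2*u*v + 2*v^2) splits into three distinct lines over C (the quadratic factor has nonzero discriminant), so D_4.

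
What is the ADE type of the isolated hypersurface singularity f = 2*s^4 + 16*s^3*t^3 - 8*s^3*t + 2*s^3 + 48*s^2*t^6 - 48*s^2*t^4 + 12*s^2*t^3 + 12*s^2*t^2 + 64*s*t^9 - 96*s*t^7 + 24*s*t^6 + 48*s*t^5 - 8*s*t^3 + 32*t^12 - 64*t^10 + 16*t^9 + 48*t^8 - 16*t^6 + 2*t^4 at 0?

E_6

The Hessian of f at 0 is [[0, 0], [0, 0]] with rank 0, so corank 2. A Groebner basis of the Jacobian ideal J(f) in C{s,t} is {t^4, s*t^2 - t^3/3, s^2}; counting standard monomials gives mu = 6. Corank 2; j^3 = 2*s^3 is a perfect cube, so E-series; the 4-jet and mu = 6 give E_6.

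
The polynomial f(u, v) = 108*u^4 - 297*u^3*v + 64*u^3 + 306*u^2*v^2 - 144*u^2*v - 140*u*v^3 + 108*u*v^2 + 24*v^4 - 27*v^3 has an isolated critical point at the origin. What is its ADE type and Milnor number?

Type E_{7}, Milnor number mu = 7.

The Hessian of f at 0 is [[0, 0], [0, 0]] with rank 0, so corank 2. A Groebner basis of the Jacobian ideal J(f) in C{u,v} is {65536*u^2/3 - 32768*u*v + v^4 + 64*v^3/9 + 12288*v^2, u^3 + 272*u^2 - 408*u*v - v^3/3 + 153*v^2, u^2*v + 2240*u^2/9 - 1120*u*v/3 - 13*v^3/27 + 140*v^2, 512*u^2/3 + u*v^2 - 256*u*v - 25*v^3/36 + 96*v^2}; counting standard monomials gives mu = 7. Corank 2; j^3 = (4*u - 3*v)^3 is a perfect cube, so E-series; the 4-jet and mu = 7 give E_7.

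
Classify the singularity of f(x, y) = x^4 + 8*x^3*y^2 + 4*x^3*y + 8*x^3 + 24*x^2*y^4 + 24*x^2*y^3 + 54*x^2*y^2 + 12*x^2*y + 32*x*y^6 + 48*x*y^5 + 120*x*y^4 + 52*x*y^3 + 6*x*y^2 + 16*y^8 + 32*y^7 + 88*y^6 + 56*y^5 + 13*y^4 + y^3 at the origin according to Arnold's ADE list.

The Hessian of f at 0 has rank 0. Corank 2; j^3 = (2*x + y)^3 is a perfect cube, so E-series; the 4-jet and mu = 6 give E_6.

E6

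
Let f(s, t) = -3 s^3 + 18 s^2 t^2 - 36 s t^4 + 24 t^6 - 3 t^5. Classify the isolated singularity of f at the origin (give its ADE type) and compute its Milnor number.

The Hessian of f at 0 has rank 0. Corank 2; j^3 = -3*s^3 is a perfect cube, so E-series; the 5-jet and mu = 8 give E_8.

Type E8, Milnor number mu = 8.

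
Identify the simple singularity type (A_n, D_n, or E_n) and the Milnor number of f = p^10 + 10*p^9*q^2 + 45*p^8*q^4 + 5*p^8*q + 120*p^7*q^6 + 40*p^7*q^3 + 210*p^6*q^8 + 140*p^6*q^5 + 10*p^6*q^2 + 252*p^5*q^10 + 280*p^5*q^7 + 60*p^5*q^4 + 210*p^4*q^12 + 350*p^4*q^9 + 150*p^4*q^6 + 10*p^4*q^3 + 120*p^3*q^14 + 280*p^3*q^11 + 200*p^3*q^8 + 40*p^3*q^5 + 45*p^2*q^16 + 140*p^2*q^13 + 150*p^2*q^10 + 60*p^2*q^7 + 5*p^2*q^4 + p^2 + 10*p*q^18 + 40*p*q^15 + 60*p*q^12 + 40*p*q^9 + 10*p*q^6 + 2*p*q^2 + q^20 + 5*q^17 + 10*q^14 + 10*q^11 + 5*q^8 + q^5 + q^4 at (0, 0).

The Hessian of f at 0 is [[2, 0], [0, 0]] with rank 1, so corank 1. A Groebner basis of the Jacobian ideal J(f) in C{p,q} is {p^2, p + q^2}; counting standard monomials gives mu = 4. Corank 1: A-series; mu = 4 gives A_4.

Type A4, Milnor number mu = 4.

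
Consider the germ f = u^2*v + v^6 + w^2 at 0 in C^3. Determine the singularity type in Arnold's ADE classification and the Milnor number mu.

The Hessian of f at 0 has rank 1. Corank 2; j^3 = u^2*v has shape L^2 M (L != M), so D-series; mu = 7 gives D_7.

Type D_7, Milnor number mu = 7.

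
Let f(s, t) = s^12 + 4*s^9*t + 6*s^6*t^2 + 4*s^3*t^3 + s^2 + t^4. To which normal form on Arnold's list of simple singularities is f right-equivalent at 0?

A_3

The Hessian of f at 0 is [[2, 0], [0, 0]] with rank 1, so corank 1. A Groebner basis of the Jacobian ideal J(f) in C{s,t} is {t^3, s}; counting standard monomials gives mu = 3. Corank 1: A-series; mu = 3 gives A_3.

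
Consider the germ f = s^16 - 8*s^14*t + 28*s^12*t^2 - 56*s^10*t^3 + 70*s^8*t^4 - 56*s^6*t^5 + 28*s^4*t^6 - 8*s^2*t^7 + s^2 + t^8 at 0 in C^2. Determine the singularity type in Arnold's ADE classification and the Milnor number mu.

Type A7, Milnor number mu = 7.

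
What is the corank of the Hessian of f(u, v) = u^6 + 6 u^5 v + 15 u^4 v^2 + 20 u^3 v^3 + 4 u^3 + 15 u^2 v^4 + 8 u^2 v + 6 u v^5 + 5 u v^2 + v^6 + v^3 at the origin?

Hessian at 0 has rank 0.

2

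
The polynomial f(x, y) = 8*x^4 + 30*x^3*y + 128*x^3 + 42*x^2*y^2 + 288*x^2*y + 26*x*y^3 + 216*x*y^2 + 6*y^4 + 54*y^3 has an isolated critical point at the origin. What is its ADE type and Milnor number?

The Hessian of f at 0 is [[0, 0], [0, 0]] with rank 0, so corank 2. A Groebner basis of the Jacobian ideal J(f) in C{x,y} is {196608*x^2 + 294912*x*y + y^4 + 64*y^3 + 110592*y^2, x^3 + 1008*x^2 + 1512*x*y + 3*y^3/4 + 567*y^2, x^2*y - 832*x^2 - 1248*x*y - 5*y^3/6 - 468*y^2, 512*x^2 + x*y^2 + 768*x*y + 11*y^3/12 + 288*y^2}; counting standard monomials gives mu = 7. Corank 2; j^3 = 2*(4*x + 3*y)^3 is a perfect cube, so E-series; the 4-jet and mu = 7 give E_7.

Type E_7, Milnor number mu = 7.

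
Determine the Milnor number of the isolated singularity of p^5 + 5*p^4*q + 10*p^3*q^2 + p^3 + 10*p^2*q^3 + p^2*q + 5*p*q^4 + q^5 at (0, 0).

6

The Hessian of f at 0 has rank 0. Corank 2; j^3 = p^2*(p + q) has shape L^2 M (L != M), so D-series; mu = 6 gives D_6.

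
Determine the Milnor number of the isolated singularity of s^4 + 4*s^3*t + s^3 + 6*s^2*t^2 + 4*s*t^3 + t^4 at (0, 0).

6

The Hessian of f at 0 is [[0, 0], [0, 0]] with rank 0, so corank 2. A Groebner basis of the Jacobian ideal J(f) in C{s,t} is {t^4, s*t^2 + t^3/3, s^2}; counting standard monomials gives mu = 6. Corank 2; j^3 = s^3 is a perfect cube, so E-series; the 4-jet and mu = 6 give E_6.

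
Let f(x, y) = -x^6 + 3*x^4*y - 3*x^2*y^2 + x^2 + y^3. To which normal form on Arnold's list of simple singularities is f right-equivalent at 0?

The Hessian of f at 0 has rank 1. Corank 1: A-series; mu = 2 gives A_2.

A_2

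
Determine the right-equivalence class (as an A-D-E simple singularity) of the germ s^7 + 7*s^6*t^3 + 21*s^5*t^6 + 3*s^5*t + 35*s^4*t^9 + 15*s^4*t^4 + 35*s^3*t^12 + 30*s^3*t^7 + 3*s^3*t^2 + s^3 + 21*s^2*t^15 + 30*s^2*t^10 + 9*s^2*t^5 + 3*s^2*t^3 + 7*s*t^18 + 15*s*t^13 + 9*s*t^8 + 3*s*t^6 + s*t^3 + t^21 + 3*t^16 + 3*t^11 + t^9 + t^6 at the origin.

The Hessian of f at 0 has rank 0. Corank 2; j^3 = s^3 is a perfect cube, so E-series; the 4-jet and mu = 7 give E_7.

E_{7}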